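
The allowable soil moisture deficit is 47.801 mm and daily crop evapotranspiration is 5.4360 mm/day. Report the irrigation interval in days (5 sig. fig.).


Approach: apply the irrigation interval relation, interval = SMD / ETc.
interval = 47.801 / 5.4360 = 8.7934 days
Therefore the irrigation interval = 8.7934 days.


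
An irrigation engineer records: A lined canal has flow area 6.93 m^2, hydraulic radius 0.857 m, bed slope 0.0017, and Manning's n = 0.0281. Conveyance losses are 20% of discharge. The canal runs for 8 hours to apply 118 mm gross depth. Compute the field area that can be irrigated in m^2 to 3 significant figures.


Approach: apply Manning's equation with a conveyance and depth budget, Q = (1/n)*A*R^(2/3)*S^(1/2); Q_field = Q*(1-loss); Area = Q_field*t/(d/1000).
Step 1 — canal discharge (Manning's equation):
  Q = (1/0.0281) * 6.93 * 0.857^(2/3) * 0.0017^(1/2) = 9.1743 m^3/s
Step 2 — delivered flow: Q_field = 9.1743*(1 - 20/100) = 7.3394 m^3/s
Step 3 — volume delivered: V = 7.3394 * 8*3600 = 211380 m^3
Step 4 — area served: A = V / (depth/1000) = 211380 / 0.118 = 1790000 m^2
Therefore the field area that can be irrigated = 1790000 m^2.


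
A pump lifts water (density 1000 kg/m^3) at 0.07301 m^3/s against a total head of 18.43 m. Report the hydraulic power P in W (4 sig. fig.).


Approach: apply the hydraulic power relation, P = rho*g*Q*H.
P = 1000 * 9.81 * 0.07301 * 18.43 = 13200 W
Therefore the hydraulic power P = 13200 W.


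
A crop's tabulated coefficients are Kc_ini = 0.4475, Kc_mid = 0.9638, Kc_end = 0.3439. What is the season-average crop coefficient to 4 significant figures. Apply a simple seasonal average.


Approach: apply a simple seasonal average, Kc_avg = (Kc_ini + Kc_mid + Kc_end)/3.
Kc_avg = (0.4475 + 0.9638 + 0.3439)/3 = 0.5851
Therefore the season-average crop coefficient = 0.5851.


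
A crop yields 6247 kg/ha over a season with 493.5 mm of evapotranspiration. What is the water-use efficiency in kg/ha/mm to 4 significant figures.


Approach: apply the water-use efficiency ratio, WUE = yield/ET.
WUE = 6247 / 493.5 = 12.66 kg/ha/mm
Therefore the water-use efficiency = 12.66 kg/ha/mm.


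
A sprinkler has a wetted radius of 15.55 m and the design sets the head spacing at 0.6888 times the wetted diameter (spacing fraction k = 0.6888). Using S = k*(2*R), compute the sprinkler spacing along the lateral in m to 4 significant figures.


S = 0.6888 * (2 * 15.55) = 21.42 m
Therefore the sprinkler spacing along the lateral = 21.42 m.


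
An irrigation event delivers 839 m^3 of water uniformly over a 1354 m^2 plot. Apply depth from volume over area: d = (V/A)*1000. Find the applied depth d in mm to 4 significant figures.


d = (839 / 1354) * 1000 = 619.6 mm
Therefore the applied depth d = 619.6 mm.


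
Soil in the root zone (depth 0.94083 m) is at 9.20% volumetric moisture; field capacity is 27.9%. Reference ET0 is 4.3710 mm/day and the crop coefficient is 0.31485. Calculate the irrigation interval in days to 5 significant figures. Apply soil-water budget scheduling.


Approach: apply soil-water budget scheduling, SMD = (FC-theta)/100*depth*1000; ETc = ET0*Kc; interval = SMD/ETc.
Step 1 — soil moisture deficit:
  SMD = (27.9 - 9.20)/100 * 0.94083 * 1000 = 175.9352 mm
Step 2 — daily crop ET (ETc = ET0*Kc):
  ETc = 4.3710 * 0.31485 = 1.376209 mm/day
Step 3 — irrigation interval (SMD/ETc):
  interval = 175.9352 / 1.376209 = 127.84 days
Therefore the irrigation interval = 127.84 days.


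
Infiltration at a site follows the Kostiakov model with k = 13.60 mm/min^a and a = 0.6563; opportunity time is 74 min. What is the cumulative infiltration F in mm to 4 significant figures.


Approach: apply the Kostiakov infiltration equation, F = k*t^a.
F = 13.60 * 74^0.6563 = 229.3 mm
Therefore the cumulative infiltration F = 229.3 mm.


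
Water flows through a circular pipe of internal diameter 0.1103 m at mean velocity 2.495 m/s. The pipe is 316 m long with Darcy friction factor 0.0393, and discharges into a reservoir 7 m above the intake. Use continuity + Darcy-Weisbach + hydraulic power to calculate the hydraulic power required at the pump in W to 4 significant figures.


Approach: apply continuity + Darcy-Weisbach + hydraulic power, Q = A*v; hf = f*(L/D)*(v^2/(2g)); H = static + hf; P = rho*g*Q*H.
Step 1 — flow rate (continuity, Q = A*v):
  A = pi*(0.1103/2)^2 = 0.00955522 m^2
  Q = 0.00955522 * 2.495 = 0.0238403 m^3/s
Step 2 — friction head loss (Darcy-Weisbach):
  hf = 0.0393 * (316/0.1103) * (2.495^2 / (2*9.81))
  hf = 35.7229 m
Step 3 — total head: H = 7 + 35.7229 = 42.7229 m
Step 4 — hydraulic power (P = rho*g*Q*H):
  P = 1000 * 9.81 * 0.0238403 * 42.7229 = 9992 W
Therefore the hydraulic power required at the pump = 9992 W.


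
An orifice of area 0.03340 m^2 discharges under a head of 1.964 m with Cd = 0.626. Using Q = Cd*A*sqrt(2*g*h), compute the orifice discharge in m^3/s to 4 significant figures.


Q = 0.626 * 0.03340 * sqrt(2*9.81*1.964) = 0.1298 m^3/s
Therefore the orifice discharge = 0.1298 m^3/s.


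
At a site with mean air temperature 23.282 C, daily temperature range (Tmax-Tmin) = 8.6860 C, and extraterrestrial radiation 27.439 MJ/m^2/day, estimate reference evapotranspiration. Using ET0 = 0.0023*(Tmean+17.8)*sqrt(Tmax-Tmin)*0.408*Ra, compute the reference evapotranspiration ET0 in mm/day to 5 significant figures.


ET0 = 0.0023*(23.282+17.8)*sqrt(8.6860)*0.408*27.439 = 3.1176 mm/day
Therefore the reference evapotranspiration ET0 = 3.1176 mm/day.


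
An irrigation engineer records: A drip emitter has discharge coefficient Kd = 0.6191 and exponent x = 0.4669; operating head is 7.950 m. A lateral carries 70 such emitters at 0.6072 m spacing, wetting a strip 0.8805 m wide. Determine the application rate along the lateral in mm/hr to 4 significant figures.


Approach: apply the emitter equation with a lateral mass balance, q = Kd*h^x; Q = n*q; rate = Q/(n*spacing*width).
Step 1 — single emitter flow (q = Kd*h^x):
  q = 0.6191 * 7.950^0.4669 = 1.62983 L/hr
Step 2 — total lateral flow: Q = 70 * 1.62983 = 114.088 L/hr
Step 3 — wetted area: A = 70 * 0.6072 * 0.8805 = 37.4248 m^2
Step 4 — application rate: Q/A = 114.088/37.4248 = 3.048 mm/hr
Therefore the application rate along the lateral = 3.048 mm/hr.


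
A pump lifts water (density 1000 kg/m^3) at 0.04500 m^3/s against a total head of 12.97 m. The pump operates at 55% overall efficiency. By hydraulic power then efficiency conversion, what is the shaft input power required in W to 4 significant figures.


Approach: apply hydraulic power then efficiency conversion, P = rho*g*Q*H; P_in = P/eta.
Step 1 — hydraulic power (P = rho*g*Q*H):
  P = 1000 * 9.81 * 0.04500 * 12.97 = 5725.61 W
Step 2 — input power: P_in = P/eta = 5725.61 / 0.55 = 10410 W
Therefore the shaft input power required = 10410 W.


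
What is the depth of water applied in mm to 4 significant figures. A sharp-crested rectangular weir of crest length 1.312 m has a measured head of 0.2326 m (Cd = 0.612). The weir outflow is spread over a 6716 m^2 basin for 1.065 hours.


Approach: apply the rectangular weir equation with a volume-to-depth conversion, Q = (2/3)*Cd*L*sqrt(2g)*H^1.5; d = Q*t/A * 1000.
Step 1 — weir discharge:
  Q = (2/3)*0.612*1.312*sqrt(2*9.81)*0.2326^1.5 = 0.265986 m^3/s
Step 2 — volume: V = 0.265986 * 1.065*3600 = 1019.79 m^3
Step 3 — depth: d = V/A * 1000 = 1019.79/6716 * 1000 = 151.8 mm
Therefore the depth of water applied = 151.8 mm.


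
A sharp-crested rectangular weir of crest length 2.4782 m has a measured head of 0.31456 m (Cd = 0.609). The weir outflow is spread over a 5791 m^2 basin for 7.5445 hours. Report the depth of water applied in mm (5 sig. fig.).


Approach: apply the rectangular weir equation with a volume-to-depth conversion, Q = (2/3)*Cd*L*sqrt(2g)*H^1.5; d = Q*t/A * 1000.
Step 1 — weir discharge:
  Q = (2/3)*0.609*2.4782*sqrt(2*9.81)*0.31456^1.5 = 0.7862617 m^3/s
Step 2 — volume: V = 0.7862617 * 7.5445*3600 = 21355.03 m^3
Step 3 — depth: d = V/A * 1000 = 21355.03/5791 * 1000 = 3687.6 mm
Therefore the depth of water applied = 3687.6 mm.


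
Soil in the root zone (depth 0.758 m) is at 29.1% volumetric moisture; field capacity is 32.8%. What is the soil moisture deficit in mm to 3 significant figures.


Approach: apply the soil moisture deficit relation, SMD = (FC - theta)/100 * depth * 1000.
SMD = (32.8 - 29.1)/100 * 0.758 * 1000 = 28.0 mm
Therefore the soil moisture deficit = 28.0 mm.


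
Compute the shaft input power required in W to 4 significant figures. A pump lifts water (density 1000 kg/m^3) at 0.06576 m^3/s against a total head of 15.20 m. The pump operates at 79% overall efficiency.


Approach: apply hydraulic power then efficiency conversion, P = rho*g*Q*H; P_in = P/eta.
Step 1 — hydraulic power (P = rho*g*Q*H):
  P = 1000 * 9.81 * 0.06576 * 15.20 = 9805.61 W
Step 2 — input power: P_in = P/eta = 9805.61 / 0.79 = 12410 W
Therefore the shaft input power required = 12410 W.


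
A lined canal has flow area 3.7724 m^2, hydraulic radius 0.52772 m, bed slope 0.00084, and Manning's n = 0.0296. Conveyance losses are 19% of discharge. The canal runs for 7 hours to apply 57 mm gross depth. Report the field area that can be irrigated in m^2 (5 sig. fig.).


Approach: apply Manning's equation with a conveyance and depth budget, Q = (1/n)*A*R^(2/3)*S^(1/2); Q_field = Q*(1-loss); Area = Q_field*t/(d/1000).
Step 1 — canal discharge (Manning's equation):
  Q = (1/0.0296) * 3.7724 * 0.52772^(2/3) * 0.00084^(1/2) = 2.412134 m^3/s
Step 2 — delivered flow: Q_field = 2.412134*(1 - 19/100) = 1.953828 m^3/s
Step 3 — volume delivered: V = 1.953828 * 7*3600 = 49236.47 m^3
Step 4 — area served: A = V / (depth/1000) = 49236.47 / 0.057 = 863800 m^2
Therefore the field area that can be irrigated = 863800 m^2.


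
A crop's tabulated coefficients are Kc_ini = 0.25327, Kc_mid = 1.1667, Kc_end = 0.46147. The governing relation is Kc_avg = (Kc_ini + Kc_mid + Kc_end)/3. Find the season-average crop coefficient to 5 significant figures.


Kc_avg = (0.25327 + 1.1667 + 0.46147)/3 = 0.62715
Therefore the season-average crop coefficient = 0.62715.


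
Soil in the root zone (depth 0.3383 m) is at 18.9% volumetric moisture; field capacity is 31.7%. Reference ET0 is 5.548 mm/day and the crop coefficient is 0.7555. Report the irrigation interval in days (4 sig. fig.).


Approach: apply soil-water budget scheduling, SMD = (FC-theta)/100*depth*1000; ETc = ET0*Kc; interval = SMD/ETc.
Step 1 — soil moisture deficit:
  SMD = (31.7 - 18.9)/100 * 0.3383 * 1000 = 43.3024 mm
Step 2 — daily crop ET (ETc = ET0*Kc):
  ETc = 5.548 * 0.7555 = 4.19151 mm/day
Step 3 — irrigation interval (SMD/ETc):
  interval = 43.3024 / 4.19151 = 10.33 days
Therefore the irrigation interval = 10.33 days.


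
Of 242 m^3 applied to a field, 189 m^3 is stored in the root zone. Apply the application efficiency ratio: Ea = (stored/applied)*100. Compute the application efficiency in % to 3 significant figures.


Ea = (189/242)*100 = 78.1 %
Therefore the application efficiency = 78.1 %.


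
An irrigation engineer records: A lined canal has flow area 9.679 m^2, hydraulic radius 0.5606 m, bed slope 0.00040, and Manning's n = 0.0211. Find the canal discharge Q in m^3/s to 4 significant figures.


Approach: apply Manning's equation, Q = (1/n)*A*R^(2/3)*S^(1/2).
Q = (1/0.0211) * 9.679 * 0.5606^(2/3) * 0.00040^(1/2) = 6.238 m^3/s
Therefore the canal discharge Q = 6.238 m^3/s.


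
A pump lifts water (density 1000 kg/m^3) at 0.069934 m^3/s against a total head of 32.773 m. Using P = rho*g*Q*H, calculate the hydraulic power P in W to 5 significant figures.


P = 1000 * 9.81 * 0.069934 * 32.773 = 22484 W
Therefore the hydraulic power P = 22484 W.


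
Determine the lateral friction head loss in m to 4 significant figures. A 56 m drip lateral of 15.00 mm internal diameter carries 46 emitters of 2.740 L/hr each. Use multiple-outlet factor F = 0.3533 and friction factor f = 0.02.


Approach: apply Darcy-Weisbach with the multiple-outlet F-factor, Q = n*q/(3600*1000) m^3/s; v = Q/A; hf = F*f*(L/D)*(v^2/(2g)).
Q = 46*2.740/(3600*1000) = 3.50111e-05 m^3/s
A = pi*(15.00e-3/2)^2 = 1.76715e-04 m^2, so v = Q/A = 0.198122 m/s
hf = 0.3533*0.02*(56/0.01500)*(0.198122^2/(2*9.81)) = 0.05278 m
Therefore the lateral friction head loss = 0.05278 m.


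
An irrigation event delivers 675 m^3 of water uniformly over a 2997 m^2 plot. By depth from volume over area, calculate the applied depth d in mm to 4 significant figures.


Approach: apply depth from volume over area, d = (V/A)*1000.
d = (675 / 2997) * 1000 = 225.2 mm
Therefore the applied depth d = 225.2 mm.


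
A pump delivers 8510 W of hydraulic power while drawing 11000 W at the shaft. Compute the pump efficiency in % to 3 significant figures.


Approach: apply the efficiency ratio, eta = (P_out/P_in)*100.
eta = (8510 / 11000) * 100 = 77.4 %
Therefore the pump efficiency = 77.4 %.


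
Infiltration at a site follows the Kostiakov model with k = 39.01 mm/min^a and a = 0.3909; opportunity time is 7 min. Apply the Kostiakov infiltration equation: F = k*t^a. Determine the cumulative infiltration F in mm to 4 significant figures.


F = 39.01 * 7^0.3909 = 83.47 mm
Therefore the cumulative infiltration F = 83.47 mm.


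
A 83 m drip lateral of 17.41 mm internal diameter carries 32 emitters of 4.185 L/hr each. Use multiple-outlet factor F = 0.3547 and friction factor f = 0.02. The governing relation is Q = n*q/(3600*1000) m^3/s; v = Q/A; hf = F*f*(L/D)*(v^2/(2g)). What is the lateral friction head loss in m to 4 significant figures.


Q = 32*4.185/(3600*1000) = 3.72000e-05 m^3/s
A = pi*(17.41e-3/2)^2 = 2.38061e-04 m^2, so v = Q/A = 0.156263 m/s
hf = 0.3547*0.02*(83/0.01741)*(0.156263^2/(2*9.81)) = 0.04209 m
Therefore the lateral friction head loss = 0.04209 m.


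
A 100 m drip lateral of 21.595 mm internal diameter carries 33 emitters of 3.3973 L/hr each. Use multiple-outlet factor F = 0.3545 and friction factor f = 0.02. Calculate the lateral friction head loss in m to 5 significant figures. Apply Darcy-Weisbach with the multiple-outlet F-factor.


Approach: apply Darcy-Weisbach with the multiple-outlet F-factor, Q = n*q/(3600*1000) m^3/s; v = Q/A; hf = F*f*(L/D)*(v^2/(2g)).
Q = 33*3.3973/(3600*1000) = 3.114192e-05 m^3/s
A = pi*(21.595e-3/2)^2 = 3.662657e-04 m^2, so v = Q/A = 0.08502547 m/s
hf = 0.3545*0.02*(100/0.021595)*(0.08502547^2/(2*9.81)) = 0.012097 m
Therefore the lateral friction head loss = 0.012097 m.


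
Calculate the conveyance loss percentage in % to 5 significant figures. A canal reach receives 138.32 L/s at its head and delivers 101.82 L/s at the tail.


Approach: apply the conveyance loss ratio, loss% = ((Q_head - Q_tail)/Q_head)*100.
loss = ((138.32 - 101.82)/138.32)*100 = 26.388 %
Therefore the conveyance loss percentage = 26.388 %.


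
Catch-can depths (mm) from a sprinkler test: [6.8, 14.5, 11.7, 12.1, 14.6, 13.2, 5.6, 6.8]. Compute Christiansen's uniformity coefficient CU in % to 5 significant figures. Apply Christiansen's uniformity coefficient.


Approach: apply Christiansen's uniformity coefficient, CU = (1 - mean_abs_deviation/mean)*100.
mean = 10.66250 mm
mean |d_i - mean| = 3.196875 mm
CU = (1 - 3.196875/10.66250)*100 = 70.018 %
Therefore Christiansen's uniformity coefficient CU = 70.018 %.


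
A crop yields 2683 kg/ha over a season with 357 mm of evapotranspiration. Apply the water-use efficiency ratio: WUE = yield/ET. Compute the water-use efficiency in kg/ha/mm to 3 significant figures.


WUE = 2683 / 357 = 7.52 kg/ha/mm
Therefore the water-use efficiency = 7.52 kg/ha/mm.


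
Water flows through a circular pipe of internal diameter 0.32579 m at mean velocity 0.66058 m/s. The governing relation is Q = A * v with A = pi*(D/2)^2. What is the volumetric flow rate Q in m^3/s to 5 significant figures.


A = pi*(0.32579/2)^2 = 0.08336147 m^2
Q = 0.08336147 * 0.66058 = 0.055067 m^3/s
Therefore the volumetric flow rate Q = 0.055067 m^3/s.


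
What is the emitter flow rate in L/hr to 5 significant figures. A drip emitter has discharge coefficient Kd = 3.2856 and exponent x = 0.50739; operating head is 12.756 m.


Approach: apply the emitter characteristic equation, q = Kd * h^x.
q = 3.2856 * 12.756^0.50739 = 11.958 L/hr
Therefore the emitter flow rate = 11.958 L/hr.


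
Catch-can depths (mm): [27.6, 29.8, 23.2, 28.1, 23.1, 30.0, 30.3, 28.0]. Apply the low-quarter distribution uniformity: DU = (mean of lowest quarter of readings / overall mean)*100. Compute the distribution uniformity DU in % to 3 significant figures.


sorted lowest 2 of 8: [23.1, 23.2] -> mean = 23.150 mm
overall mean = 27.512 mm
DU = (23.150/27.512)*100 = 84.1 %
Therefore the distribution uniformity DU = 84.1 %.


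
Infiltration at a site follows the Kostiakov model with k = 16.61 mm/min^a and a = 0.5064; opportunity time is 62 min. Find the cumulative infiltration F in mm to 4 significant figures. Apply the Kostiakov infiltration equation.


Approach: apply the Kostiakov infiltration equation, F = k*t^a.
F = 16.61 * 62^0.5064 = 134.3 mm
Therefore the cumulative infiltration F = 134.3 mm.


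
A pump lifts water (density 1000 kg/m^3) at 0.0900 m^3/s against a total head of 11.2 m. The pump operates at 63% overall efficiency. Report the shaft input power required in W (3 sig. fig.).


Approach: apply hydraulic power then efficiency conversion, P = rho*g*Q*H; P_in = P/eta.
Step 1 — hydraulic power (P = rho*g*Q*H):
  P = 1000 * 9.81 * 0.0900 * 11.2 = 9888.5 W
Step 2 — input power: P_in = P/eta = 9888.5 / 0.63 = 15700 W
Therefore the shaft input power required = 15700 W.


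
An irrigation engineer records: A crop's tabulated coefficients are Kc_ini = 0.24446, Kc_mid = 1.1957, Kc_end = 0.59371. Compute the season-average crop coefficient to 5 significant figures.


Approach: apply a simple seasonal average, Kc_avg = (Kc_ini + Kc_mid + Kc_end)/3.
Kc_avg = (0.24446 + 1.1957 + 0.59371)/3 = 0.67796
Therefore the season-average crop coefficient = 0.67796.


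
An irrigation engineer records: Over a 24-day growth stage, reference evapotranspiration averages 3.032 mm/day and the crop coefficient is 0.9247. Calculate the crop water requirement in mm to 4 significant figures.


Approach: apply the crop water requirement relation, CWR = ET0 * Kc * days.
CWR = 3.032 * 0.9247 * 24 = 67.29 mm
Therefore the crop water requirement = 67.29 mm.


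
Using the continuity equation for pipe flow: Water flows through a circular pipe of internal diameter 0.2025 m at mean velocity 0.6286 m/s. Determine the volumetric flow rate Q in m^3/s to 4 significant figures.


Approach: apply the continuity equation for pipe flow, Q = A * v with A = pi*(D/2)^2.
A = pi*(0.2025/2)^2 = 0.0322062 m^2
Q = 0.0322062 * 0.6286 = 0.02024 m^3/s
Therefore the volumetric flow rate Q = 0.02024 m^3/s.


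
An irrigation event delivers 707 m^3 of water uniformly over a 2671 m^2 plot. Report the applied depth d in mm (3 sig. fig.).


Approach: apply depth from volume over area, d = (V/A)*1000.
d = (707 / 2671) * 1000 = 265 mm
Therefore the applied depth d = 265 mm.


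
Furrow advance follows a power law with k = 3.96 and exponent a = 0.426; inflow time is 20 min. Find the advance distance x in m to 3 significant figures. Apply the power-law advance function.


Approach: apply the power-law advance function, x = k*t^a.
x = 3.96 * 20^0.426 = 14.2 m
Therefore the advance distance x = 14.2 m.


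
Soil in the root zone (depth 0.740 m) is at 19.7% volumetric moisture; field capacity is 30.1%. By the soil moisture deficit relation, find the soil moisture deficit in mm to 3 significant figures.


Approach: apply the soil moisture deficit relation, SMD = (FC - theta)/100 * depth * 1000.
SMD = (30.1 - 19.7)/100 * 0.740 * 1000 = 77.0 mm
Therefore the soil moisture deficit = 77.0 mm.


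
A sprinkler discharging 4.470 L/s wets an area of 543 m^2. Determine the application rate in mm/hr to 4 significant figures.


Approach: apply the application rate relation, rate = (Q/A)*3600.
rate = (4.470 / 543) * 3600 = 29.64 mm/hr
Therefore the application rate = 29.64 mm/hr.


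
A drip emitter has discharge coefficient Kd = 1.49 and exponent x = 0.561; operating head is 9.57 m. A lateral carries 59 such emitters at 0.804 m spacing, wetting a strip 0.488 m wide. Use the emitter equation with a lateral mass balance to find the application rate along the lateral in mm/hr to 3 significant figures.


Approach: apply the emitter equation with a lateral mass balance, q = Kd*h^x; Q = n*q; rate = Q/(n*spacing*width).
Step 1 — single emitter flow (q = Kd*h^x):
  q = 1.49 * 9.57^0.561 = 5.2903 L/hr
Step 2 — total lateral flow: Q = 59 * 5.2903 = 312.13 L/hr
Step 3 — wetted area: A = 59 * 0.804 * 0.488 = 23.149 m^2
Step 4 — application rate: Q/A = 312.13/23.149 = 13.5 mm/hr
Therefore the application rate along the lateral = 13.5 mm/hr.


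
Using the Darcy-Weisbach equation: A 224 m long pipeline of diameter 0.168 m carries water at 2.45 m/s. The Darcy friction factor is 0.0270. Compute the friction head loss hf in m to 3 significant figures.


Approach: apply the Darcy-Weisbach equation, hf = f*(L/D)*(v^2/(2g)).
hf = 0.0270 * (224/0.168) * (2.45^2 / (2*9.81))
hf = 11.0 m
Therefore the friction head loss hf = 11.0 m.


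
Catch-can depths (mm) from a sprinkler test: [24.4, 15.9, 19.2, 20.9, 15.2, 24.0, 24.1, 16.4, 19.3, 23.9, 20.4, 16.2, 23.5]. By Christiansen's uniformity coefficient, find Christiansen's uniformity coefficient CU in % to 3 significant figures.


Approach: apply Christiansen's uniformity coefficient, CU = (1 - mean_abs_deviation/mean)*100.
mean = 20.262 mm
mean |d_i - mean| = 2.9799 mm
CU = (1 - 2.9799/20.262)*100 = 85.3 %
Therefore Christiansen's uniformity coefficient CU = 85.3 %.


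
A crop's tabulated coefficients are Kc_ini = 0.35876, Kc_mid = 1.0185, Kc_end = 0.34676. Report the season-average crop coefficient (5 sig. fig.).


Approach: apply a simple seasonal average, Kc_avg = (Kc_ini + Kc_mid + Kc_end)/3.
Kc_avg = (0.35876 + 1.0185 + 0.34676)/3 = 0.57467
Therefore the season-average crop coefficient = 0.57467.


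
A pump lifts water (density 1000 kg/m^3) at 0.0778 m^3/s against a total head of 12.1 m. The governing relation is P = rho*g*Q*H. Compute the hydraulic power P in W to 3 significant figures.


P = 1000 * 9.81 * 0.0778 * 12.1 = 9230 W
Therefore the hydraulic power P = 9230 W.


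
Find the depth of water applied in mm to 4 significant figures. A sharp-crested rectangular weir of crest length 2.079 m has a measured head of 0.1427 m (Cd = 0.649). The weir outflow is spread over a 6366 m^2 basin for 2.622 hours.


Approach: apply the rectangular weir equation with a volume-to-depth conversion, Q = (2/3)*Cd*L*sqrt(2g)*H^1.5; d = Q*t/A * 1000.
Step 1 — weir discharge:
  Q = (2/3)*0.649*2.079*sqrt(2*9.81)*0.1427^1.5 = 0.214780 m^3/s
Step 2 — volume: V = 0.214780 * 2.622*3600 = 2027.35 m^3
Step 3 — depth: d = V/A * 1000 = 2027.35/6366 * 1000 = 318.5 mm
Therefore the depth of water applied = 318.5 mm.


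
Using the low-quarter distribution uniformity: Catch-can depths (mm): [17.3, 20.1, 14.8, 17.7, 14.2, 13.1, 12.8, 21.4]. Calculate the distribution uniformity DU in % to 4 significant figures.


Approach: apply the low-quarter distribution uniformity, DU = (mean of lowest quarter of readings / overall mean)*100.
sorted lowest 2 of 8: [12.8, 13.1] -> mean = 12.9500 mm
overall mean = 16.4250 mm
DU = (12.9500/16.4250)*100 = 78.84 %
Therefore the distribution uniformity DU = 78.84 %.


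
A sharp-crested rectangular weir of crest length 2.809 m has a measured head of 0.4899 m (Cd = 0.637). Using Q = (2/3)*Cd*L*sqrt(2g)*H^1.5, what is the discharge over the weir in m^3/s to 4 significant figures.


Q = (2/3)*0.637*2.809*sqrt(2*9.81)*0.4899^1.5 = 1.812 m^3/s
Therefore the discharge over the weir = 1.812 m^3/s.


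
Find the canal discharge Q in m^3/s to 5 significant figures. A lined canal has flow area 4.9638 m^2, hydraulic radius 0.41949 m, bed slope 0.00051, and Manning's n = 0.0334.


Approach: apply Manning's equation, Q = (1/n)*A*R^(2/3)*S^(1/2).
Q = (1/0.0334) * 4.9638 * 0.41949^(2/3) * 0.00051^(1/2) = 1.8808 m^3/s
Therefore the canal discharge Q = 1.8808 m^3/s.


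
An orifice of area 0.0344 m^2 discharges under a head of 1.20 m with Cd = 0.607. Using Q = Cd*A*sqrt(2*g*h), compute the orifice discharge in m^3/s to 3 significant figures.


Q = 0.607 * 0.0344 * sqrt(2*9.81*1.20) = 0.101 m^3/s
Therefore the orifice discharge = 0.101 m^3/s.


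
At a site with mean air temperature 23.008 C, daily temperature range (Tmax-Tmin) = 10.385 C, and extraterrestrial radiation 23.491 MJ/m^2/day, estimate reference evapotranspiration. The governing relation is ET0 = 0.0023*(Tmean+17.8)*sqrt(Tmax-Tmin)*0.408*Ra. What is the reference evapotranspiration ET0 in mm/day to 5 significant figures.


ET0 = 0.0023*(23.008+17.8)*sqrt(10.385)*0.408*23.491 = 2.8989 mm/day
Therefore the reference evapotranspiration ET0 = 2.8989 mm/day.


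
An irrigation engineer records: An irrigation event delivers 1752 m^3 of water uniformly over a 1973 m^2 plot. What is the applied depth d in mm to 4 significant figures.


Approach: apply depth from volume over area, d = (V/A)*1000.
d = (1752 / 1973) * 1000 = 888.0 mm
Therefore the applied depth d = 888.0 mm.


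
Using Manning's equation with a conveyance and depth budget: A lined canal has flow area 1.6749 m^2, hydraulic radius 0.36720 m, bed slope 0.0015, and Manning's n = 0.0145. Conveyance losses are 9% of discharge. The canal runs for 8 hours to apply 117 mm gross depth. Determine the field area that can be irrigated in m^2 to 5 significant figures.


Approach: apply Manning's equation with a conveyance and depth budget, Q = (1/n)*A*R^(2/3)*S^(1/2); Q_field = Q*(1-loss); Area = Q_field*t/(d/1000).
Step 1 — canal discharge (Manning's equation):
  Q = (1/0.0145) * 1.6749 * 0.36720^(2/3) * 0.0015^(1/2) = 2.294043 m^3/s
Step 2 — delivered flow: Q_field = 2.294043*(1 - 9/100) = 2.087579 m^3/s
Step 3 — volume delivered: V = 2.087579 * 8*3600 = 60122.29 m^3
Step 4 — area served: A = V / (depth/1000) = 60122.29 / 0.117 = 513870 m^2
Therefore the field area that can be irrigated = 513870 m^2.


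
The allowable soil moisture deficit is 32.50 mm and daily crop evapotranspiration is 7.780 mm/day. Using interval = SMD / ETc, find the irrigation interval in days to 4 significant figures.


interval = 32.50 / 7.780 = 4.177 days
Therefore the irrigation interval = 4.177 days.


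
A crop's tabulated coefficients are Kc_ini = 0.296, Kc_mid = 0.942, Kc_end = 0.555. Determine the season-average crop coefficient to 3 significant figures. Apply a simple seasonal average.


Approach: apply a simple seasonal average, Kc_avg = (Kc_ini + Kc_mid + Kc_end)/3.
Kc_avg = (0.296 + 0.942 + 0.555)/3 = 0.598
Therefore the season-average crop coefficient = 0.598.


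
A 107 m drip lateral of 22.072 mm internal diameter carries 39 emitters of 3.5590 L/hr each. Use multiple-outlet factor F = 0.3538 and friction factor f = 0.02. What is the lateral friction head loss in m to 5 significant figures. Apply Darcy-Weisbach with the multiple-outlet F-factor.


Approach: apply Darcy-Weisbach with the multiple-outlet F-factor, Q = n*q/(3600*1000) m^3/s; v = Q/A; hf = F*f*(L/D)*(v^2/(2g)).
Q = 39*3.5590/(3600*1000) = 3.855583e-05 m^3/s
A = pi*(22.072e-3/2)^2 = 3.826249e-04 m^2, so v = Q/A = 0.1007667 m/s
hf = 0.3538*0.02*(107/0.022072)*(0.1007667^2/(2*9.81)) = 0.017753 m
Therefore the lateral friction head loss = 0.017753 m.


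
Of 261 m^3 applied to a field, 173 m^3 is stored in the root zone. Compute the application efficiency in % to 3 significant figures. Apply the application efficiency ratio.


Approach: apply the application efficiency ratio, Ea = (stored/applied)*100.
Ea = (173/261)*100 = 66.3 %
Therefore the application efficiency = 66.3 %.


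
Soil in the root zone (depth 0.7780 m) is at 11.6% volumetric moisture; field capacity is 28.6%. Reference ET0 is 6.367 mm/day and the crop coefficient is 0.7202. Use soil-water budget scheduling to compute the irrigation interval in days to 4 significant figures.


Approach: apply soil-water budget scheduling, SMD = (FC-theta)/100*depth*1000; ETc = ET0*Kc; interval = SMD/ETc.
Step 1 — soil moisture deficit:
  SMD = (28.6 - 11.6)/100 * 0.7780 * 1000 = 132.260 mm
Step 2 — daily crop ET (ETc = ET0*Kc):
  ETc = 6.367 * 0.7202 = 4.58551 mm/day
Step 3 — irrigation interval (SMD/ETc):
  interval = 132.260 / 4.58551 = 28.84 days
Therefore the irrigation interval = 28.84 days.


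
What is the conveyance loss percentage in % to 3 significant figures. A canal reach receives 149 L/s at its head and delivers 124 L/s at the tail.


Approach: apply the conveyance loss ratio, loss% = ((Q_head - Q_tail)/Q_head)*100.
loss = ((149 - 124)/149)*100 = 16.8 %
Therefore the conveyance loss percentage = 16.8 %.


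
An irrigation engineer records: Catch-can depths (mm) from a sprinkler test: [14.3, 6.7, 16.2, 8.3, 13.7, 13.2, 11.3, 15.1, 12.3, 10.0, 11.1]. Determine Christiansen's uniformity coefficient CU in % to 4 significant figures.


Approach: apply Christiansen's uniformity coefficient, CU = (1 - mean_abs_deviation/mean)*100.
mean = 12.0182 mm
mean |d_i - mean| = 2.30744 mm
CU = (1 - 2.30744/12.0182)*100 = 80.80 %
Therefore Christiansen's uniformity coefficient CU = 80.80 %.


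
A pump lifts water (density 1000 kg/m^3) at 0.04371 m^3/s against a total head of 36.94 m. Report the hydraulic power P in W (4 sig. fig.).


Approach: apply the hydraulic power relation, P = rho*g*Q*H.
P = 1000 * 9.81 * 0.04371 * 36.94 = 15840 W
Therefore the hydraulic power P = 15840 W.


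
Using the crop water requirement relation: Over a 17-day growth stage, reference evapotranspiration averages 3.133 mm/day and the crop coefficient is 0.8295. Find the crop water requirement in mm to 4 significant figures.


Approach: apply the crop water requirement relation, CWR = ET0 * Kc * days.
CWR = 3.133 * 0.8295 * 17 = 44.18 mm
Therefore the crop water requirement = 44.18 mm.


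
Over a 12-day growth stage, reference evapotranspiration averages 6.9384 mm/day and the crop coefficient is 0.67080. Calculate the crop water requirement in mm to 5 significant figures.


Approach: apply the crop water requirement relation, CWR = ET0 * Kc * days.
CWR = 6.9384 * 0.67080 * 12 = 55.851 mm
Therefore the crop water requirement = 55.851 mm.


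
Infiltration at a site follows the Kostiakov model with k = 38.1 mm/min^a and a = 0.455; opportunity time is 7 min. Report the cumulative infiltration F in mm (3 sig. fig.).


Approach: apply the Kostiakov infiltration equation, F = k*t^a.
F = 38.1 * 7^0.455 = 92.4 mm
Therefore the cumulative infiltration F = 92.4 mm.


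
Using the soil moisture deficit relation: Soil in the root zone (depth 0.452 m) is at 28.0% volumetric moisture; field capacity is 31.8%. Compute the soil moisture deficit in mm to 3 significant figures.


Approach: apply the soil moisture deficit relation, SMD = (FC - theta)/100 * depth * 1000.
SMD = (31.8 - 28.0)/100 * 0.452 * 1000 = 17.2 mm
Therefore the soil moisture deficit = 17.2 mm.


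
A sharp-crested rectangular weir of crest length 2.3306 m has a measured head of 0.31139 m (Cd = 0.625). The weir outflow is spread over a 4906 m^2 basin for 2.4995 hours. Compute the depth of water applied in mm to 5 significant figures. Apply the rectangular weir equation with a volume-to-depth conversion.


Approach: apply the rectangular weir equation with a volume-to-depth conversion, Q = (2/3)*Cd*L*sqrt(2g)*H^1.5; d = Q*t/A * 1000.
Step 1 — weir discharge:
  Q = (2/3)*0.625*2.3306*sqrt(2*9.81)*0.31139^1.5 = 0.7474170 m^3/s
Step 2 — volume: V = 0.7474170 * 2.4995*3600 = 6725.408 m^3
Step 3 — depth: d = V/A * 1000 = 6725.408/4906 * 1000 = 1370.9 mm
Therefore the depth of water applied = 1370.9 mm.


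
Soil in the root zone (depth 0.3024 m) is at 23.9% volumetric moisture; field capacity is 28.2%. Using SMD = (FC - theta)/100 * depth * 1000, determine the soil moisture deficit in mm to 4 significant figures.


SMD = (28.2 - 23.9)/100 * 0.3024 * 1000 = 13.00 mm
Therefore the soil moisture deficit = 13.00 mm.


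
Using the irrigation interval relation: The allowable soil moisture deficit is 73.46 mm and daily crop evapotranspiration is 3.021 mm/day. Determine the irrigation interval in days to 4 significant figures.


Approach: apply the irrigation interval relation, interval = SMD / ETc.
interval = 73.46 / 3.021 = 24.32 days
Therefore the irrigation interval = 24.32 days.


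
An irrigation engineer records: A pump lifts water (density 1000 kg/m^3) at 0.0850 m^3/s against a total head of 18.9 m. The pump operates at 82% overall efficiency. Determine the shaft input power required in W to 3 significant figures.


Approach: apply hydraulic power then efficiency conversion, P = rho*g*Q*H; P_in = P/eta.
Step 1 — hydraulic power (P = rho*g*Q*H):
  P = 1000 * 9.81 * 0.0850 * 18.9 = 15760 W
Step 2 — input power: P_in = P/eta = 15760 / 0.82 = 19200 W
Therefore the shaft input power required = 19200 W.


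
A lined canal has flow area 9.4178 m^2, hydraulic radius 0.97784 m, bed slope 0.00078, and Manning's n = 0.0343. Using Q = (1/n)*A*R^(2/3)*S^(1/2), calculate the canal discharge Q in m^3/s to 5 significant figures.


Q = (1/0.0343) * 9.4178 * 0.97784^(2/3) * 0.00078^(1/2) = 7.5547 m^3/s
Therefore the canal discharge Q = 7.5547 m^3/s.


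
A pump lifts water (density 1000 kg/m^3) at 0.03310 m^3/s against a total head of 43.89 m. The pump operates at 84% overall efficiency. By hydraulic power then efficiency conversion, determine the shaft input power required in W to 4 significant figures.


Approach: apply hydraulic power then efficiency conversion, P = rho*g*Q*H; P_in = P/eta.
Step 1 — hydraulic power (P = rho*g*Q*H):
  P = 1000 * 9.81 * 0.03310 * 43.89 = 14251.6 W
Step 2 — input power: P_in = P/eta = 14251.6 / 0.84 = 16970 W
Therefore the shaft input power required = 16970 W.


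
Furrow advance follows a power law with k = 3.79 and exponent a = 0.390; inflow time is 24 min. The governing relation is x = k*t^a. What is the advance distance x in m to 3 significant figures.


x = 3.79 * 24^0.390 = 13.1 m
Therefore the advance distance x = 13.1 m.


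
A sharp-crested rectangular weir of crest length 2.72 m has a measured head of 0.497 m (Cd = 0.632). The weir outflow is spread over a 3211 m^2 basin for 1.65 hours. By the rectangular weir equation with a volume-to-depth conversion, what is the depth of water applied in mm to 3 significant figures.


Approach: apply the rectangular weir equation with a volume-to-depth conversion, Q = (2/3)*Cd*L*sqrt(2g)*H^1.5; d = Q*t/A * 1000.
Step 1 — weir discharge:
  Q = (2/3)*0.632*2.72*sqrt(2*9.81)*0.497^1.5 = 1.7786 m^3/s
Step 2 — volume: V = 1.7786 * 1.65*3600 = 10565 m^3
Step 3 — depth: d = V/A * 1000 = 10565/3211 * 1000 = 3290 mm
Therefore the depth of water applied = 3290 mm.


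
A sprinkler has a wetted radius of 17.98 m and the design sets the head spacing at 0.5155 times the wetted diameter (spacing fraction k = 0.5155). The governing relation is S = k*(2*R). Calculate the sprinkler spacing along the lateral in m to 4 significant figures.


S = 0.5155 * (2 * 17.98) = 18.54 m
Therefore the sprinkler spacing along the lateral = 18.54 m.


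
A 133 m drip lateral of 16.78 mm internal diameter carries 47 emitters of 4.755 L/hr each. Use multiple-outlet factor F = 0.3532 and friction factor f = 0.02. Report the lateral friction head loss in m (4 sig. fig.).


Approach: apply Darcy-Weisbach with the multiple-outlet F-factor, Q = n*q/(3600*1000) m^3/s; v = Q/A; hf = F*f*(L/D)*(v^2/(2g)).
Q = 47*4.755/(3600*1000) = 6.20792e-05 m^3/s
A = pi*(16.78e-3/2)^2 = 2.21143e-04 m^2, so v = Q/A = 0.280719 m/s
hf = 0.3532*0.02*(133/0.01678)*(0.280719^2/(2*9.81)) = 0.2249 m
Therefore the lateral friction head loss = 0.2249 m.


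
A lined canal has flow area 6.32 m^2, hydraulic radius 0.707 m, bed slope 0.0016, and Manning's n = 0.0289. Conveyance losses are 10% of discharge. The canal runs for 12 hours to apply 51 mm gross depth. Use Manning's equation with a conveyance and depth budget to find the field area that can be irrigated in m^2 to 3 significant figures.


Approach: apply Manning's equation with a conveyance and depth budget, Q = (1/n)*A*R^(2/3)*S^(1/2); Q_field = Q*(1-loss); Area = Q_field*t/(d/1000).
Step 1 — canal discharge (Manning's equation):
  Q = (1/0.0289) * 6.32 * 0.707^(2/3) * 0.0016^(1/2) = 6.9421 m^3/s
Step 2 — delivered flow: Q_field = 6.9421*(1 - 10/100) = 6.2479 m^3/s
Step 3 — volume delivered: V = 6.2479 * 12*3600 = 269910 m^3
Step 4 — area served: A = V / (depth/1000) = 269910 / 0.051 = 5290000 m^2
Therefore the field area that can be irrigated = 5290000 m^2.


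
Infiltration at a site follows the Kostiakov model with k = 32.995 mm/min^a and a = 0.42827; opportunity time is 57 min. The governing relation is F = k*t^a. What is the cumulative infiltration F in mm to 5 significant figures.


F = 32.995 * 57^0.42827 = 186.40 mm
Therefore the cumulative infiltration F = 186.40 mm.


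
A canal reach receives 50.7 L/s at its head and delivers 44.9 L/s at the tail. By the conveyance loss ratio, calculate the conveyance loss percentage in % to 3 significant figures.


Approach: apply the conveyance loss ratio, loss% = ((Q_head - Q_tail)/Q_head)*100.
loss = ((50.7 - 44.9)/50.7)*100 = 11.4 %
Therefore the conveyance loss percentage = 11.4 %.


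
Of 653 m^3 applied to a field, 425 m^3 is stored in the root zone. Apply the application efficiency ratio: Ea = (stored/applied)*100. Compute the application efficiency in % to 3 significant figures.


Ea = (425/653)*100 = 65.1 %
Therefore the application efficiency = 65.1 %.


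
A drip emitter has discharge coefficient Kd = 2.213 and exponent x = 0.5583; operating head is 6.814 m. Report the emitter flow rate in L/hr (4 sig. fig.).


Approach: apply the emitter characteristic equation, q = Kd * h^x.
q = 2.213 * 6.814^0.5583 = 6.461 L/hr
Therefore the emitter flow rate = 6.461 L/hr.


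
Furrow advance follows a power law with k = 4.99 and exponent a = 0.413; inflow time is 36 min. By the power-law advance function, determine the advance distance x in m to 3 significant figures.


Approach: apply the power-law advance function, x = k*t^a.
x = 4.99 * 36^0.413 = 21.9 m
Therefore the advance distance x = 21.9 m.


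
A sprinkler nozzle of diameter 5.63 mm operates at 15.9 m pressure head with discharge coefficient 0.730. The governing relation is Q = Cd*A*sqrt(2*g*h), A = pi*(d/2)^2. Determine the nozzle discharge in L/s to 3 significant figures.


A = pi*(5.63e-3/2)^2 = 2.4895e-05 m^2
Q = 0.730 * 2.4895e-05 * sqrt(2*9.81*15.9) * 1000 = 0.321 L/s
Therefore the nozzle discharge = 0.321 L/s.


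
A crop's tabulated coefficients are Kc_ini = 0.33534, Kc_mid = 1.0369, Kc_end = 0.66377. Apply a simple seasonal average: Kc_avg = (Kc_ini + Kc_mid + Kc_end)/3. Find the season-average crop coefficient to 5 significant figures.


Kc_avg = (0.33534 + 1.0369 + 0.66377)/3 = 0.67867
Therefore the season-average crop coefficient = 0.67867.


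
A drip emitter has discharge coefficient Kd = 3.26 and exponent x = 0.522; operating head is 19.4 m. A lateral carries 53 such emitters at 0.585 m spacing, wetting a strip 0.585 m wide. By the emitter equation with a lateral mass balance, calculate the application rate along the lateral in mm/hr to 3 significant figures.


Approach: apply the emitter equation with a lateral mass balance, q = Kd*h^x; Q = n*q; rate = Q/(n*spacing*width).
Step 1 — single emitter flow (q = Kd*h^x):
  q = 3.26 * 19.4^0.522 = 15.327 L/hr
Step 2 — total lateral flow: Q = 53 * 15.327 = 812.32 L/hr
Step 3 — wetted area: A = 53 * 0.585 * 0.585 = 18.138 m^2
Step 4 — application rate: Q/A = 812.32/18.138 = 44.8 mm/hr
Therefore the application rate along the lateral = 44.8 mm/hr.
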